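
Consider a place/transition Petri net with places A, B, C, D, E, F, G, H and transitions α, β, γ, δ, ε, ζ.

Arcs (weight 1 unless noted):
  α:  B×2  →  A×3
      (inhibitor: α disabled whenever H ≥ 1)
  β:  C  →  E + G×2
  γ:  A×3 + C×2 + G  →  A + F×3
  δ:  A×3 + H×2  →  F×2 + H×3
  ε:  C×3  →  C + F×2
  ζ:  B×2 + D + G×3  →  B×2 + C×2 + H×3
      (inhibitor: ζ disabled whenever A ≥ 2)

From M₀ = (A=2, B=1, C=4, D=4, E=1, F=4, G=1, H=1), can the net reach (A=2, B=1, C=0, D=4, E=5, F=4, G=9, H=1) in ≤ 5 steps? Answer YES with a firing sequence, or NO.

YES — reachable via ⟨β, β, β, β⟩ (4 firings)

step 1: fire β:  (A=2, B=1, C=4, D=4, E=1, F=4, G=1, H=1) → (A=2, B=1, C=3, D=4, E=2, F=4, G=3, H=1)
step 2: fire β:  (A=2, B=1, C=3, D=4, E=2, F=4, G=3, H=1) → (A=2, B=1, C=2, D=4, E=3, F=4, G=5, H=1)
step 3: fire β:  (A=2, B=1, C=2, D=4, E=3, F=4, G=5, H=1) → (A=2, B=1, C=1, D=4, E=4, F=4, G=7, H=1)
step 4: fire β:  (A=2, B=1, C=1, D=4, E=4, F=4, G=7, H=1) → (A=2, B=1, C=0, D=4, E=5, F=4, G=9, H=1)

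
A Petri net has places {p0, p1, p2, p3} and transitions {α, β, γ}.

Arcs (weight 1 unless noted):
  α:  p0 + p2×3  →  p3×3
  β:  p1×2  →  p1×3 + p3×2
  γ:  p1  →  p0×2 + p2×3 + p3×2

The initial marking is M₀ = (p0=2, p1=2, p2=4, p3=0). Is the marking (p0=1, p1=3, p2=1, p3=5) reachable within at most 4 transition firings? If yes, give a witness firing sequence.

step 1: fire α:  (p0=2, p1=2, p2=4, p3=0) → (p0=1, p1=2, p2=1, p3=3)
step 2: fire β:  (p0=1, p1=2, p2=1, p3=3) → (p0=1, p1=3, p2=1, p3=5)

YES — reachable via ⟨α, β⟩ (2 firings)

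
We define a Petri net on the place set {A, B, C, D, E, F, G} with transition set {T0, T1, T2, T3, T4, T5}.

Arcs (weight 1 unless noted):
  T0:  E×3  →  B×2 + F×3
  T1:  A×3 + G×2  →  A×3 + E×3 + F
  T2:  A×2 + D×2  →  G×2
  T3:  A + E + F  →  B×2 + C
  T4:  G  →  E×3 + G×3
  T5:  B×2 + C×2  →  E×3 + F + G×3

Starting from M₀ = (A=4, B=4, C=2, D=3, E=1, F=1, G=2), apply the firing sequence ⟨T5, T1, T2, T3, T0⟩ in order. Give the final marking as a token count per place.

step 1: fire T5:  (A=4, B=4, C=2, D=3, E=1, F=1, G=2) → (A=4, B=2, C=0, D=3, E=4, F=2, G=5)
step 2: fire T1:  (A=4, B=2, C=0, D=3, E=4, F=2, G=5) → (A=4, B=2, C=0, D=3, E=7, F=3, G=3)
step 3: fire T2:  (A=4, B=2, C=0, D=3, E=7, F=3, G=3) → (A=2, B=2, C=0, D=1, E=7, F=3, G=5)
step 4: fire T3:  (A=2, B=2, C=0, D=1, E=7, F=3, G=5) → (A=1, B=4, C=1, D=1, E=6, F=2, G=5)
step 5: fire T0:  (A=1, B=4, C=1, D=1, E=6, F=2, G=5) → (A=1, B=6, C=1, D=1, E=3, F=5, G=5)

(A=1, B=6, C=1, D=1, E=3, F=5, G=5)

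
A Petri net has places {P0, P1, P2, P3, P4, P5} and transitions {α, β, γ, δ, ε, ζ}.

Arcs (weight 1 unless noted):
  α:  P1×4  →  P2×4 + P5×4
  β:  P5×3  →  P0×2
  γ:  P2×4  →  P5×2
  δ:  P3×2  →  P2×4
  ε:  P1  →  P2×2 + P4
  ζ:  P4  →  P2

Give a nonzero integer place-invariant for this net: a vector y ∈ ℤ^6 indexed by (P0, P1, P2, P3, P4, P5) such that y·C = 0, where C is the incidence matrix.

y = (P0:3, P1:3, P2:1, P3:2, P4:1, P5:2)

Incidence matrix C (rows=places, cols=transitions):
        α    β    γ    δ    ε    ζ
   P0   0    2    0    0    0    0
   P1  -4    0    0    0   -1    0
   P2   4    0   -4    4    2    1
   P3   0    0    0   -2    0    0
   P4   0    0    0    0    1   -1
   P5   4   -3    2    0    0    0

Candidate y = [3, 3, 1, 2, 1, 2]; check y·C column-wise:
  col α: 3·0 + 3·-4 + 1·4 + 2·0 + 1·0 + 2·4 = 0
  col β: 3·2 + 3·0 + 1·0 + 2·0 + 1·0 + 2·-3 = 0
  col γ: 3·0 + 3·0 + 1·-4 + 2·0 + 1·0 + 2·2 = 0
  col δ: 3·0 + 3·0 + 1·4 + 2·-2 + 1·0 + 2·0 = 0
  col ε: 3·0 + 3·-1 + 1·2 + 2·0 + 1·1 + 2·0 = 0
  col ζ: 3·0 + 3·0 + 1·1 + 2·0 + 1·-1 + 2·0 = 0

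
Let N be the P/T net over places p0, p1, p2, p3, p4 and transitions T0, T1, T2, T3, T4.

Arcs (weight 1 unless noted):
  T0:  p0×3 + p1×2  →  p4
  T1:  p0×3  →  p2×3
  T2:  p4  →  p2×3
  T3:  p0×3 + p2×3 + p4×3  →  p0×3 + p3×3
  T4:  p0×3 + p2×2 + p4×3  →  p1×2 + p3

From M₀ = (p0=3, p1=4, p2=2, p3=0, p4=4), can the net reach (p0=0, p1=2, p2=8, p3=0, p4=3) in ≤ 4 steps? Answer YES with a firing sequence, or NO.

step 1: fire T0:  (p0=3, p1=4, p2=2, p3=0, p4=4) → (p0=0, p1=2, p2=2, p3=0, p4=5)
step 2: fire T2:  (p0=0, p1=2, p2=2, p3=0, p4=5) → (p0=0, p1=2, p2=5, p3=0, p4=4)
step 3: fire T2:  (p0=0, p1=2, p2=5, p3=0, p4=4) → (p0=0, p1=2, p2=8, p3=0, p4=3)

YES — reachable via ⟨T0, T2, T2⟩ (3 firings)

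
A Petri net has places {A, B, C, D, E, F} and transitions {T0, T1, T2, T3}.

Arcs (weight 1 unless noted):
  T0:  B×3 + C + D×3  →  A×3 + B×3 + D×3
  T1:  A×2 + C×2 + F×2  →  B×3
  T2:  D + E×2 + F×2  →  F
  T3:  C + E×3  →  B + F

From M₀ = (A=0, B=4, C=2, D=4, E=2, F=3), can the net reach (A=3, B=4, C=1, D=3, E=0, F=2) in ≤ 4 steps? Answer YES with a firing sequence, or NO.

step 1: fire T0:  (A=0, B=4, C=2, D=4, E=2, F=3) → (A=3, B=4, C=1, D=4, E=2, F=3)
step 2: fire T2:  (A=3, B=4, C=1, D=4, E=2, F=3) → (A=3, B=4, C=1, D=3, E=0, F=2)

YES — reachable via ⟨T0, T2⟩ (2 firings)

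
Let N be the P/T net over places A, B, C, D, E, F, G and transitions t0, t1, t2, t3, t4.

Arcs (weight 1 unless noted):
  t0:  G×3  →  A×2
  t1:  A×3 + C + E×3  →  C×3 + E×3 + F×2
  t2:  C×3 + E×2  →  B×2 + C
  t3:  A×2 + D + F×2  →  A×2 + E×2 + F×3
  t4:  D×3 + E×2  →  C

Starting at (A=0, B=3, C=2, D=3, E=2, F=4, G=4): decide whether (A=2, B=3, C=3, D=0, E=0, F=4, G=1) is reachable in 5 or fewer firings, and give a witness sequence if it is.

YES — reachable via ⟨t0, t4⟩ (2 firings)

step 1: fire t0:  (A=0, B=3, C=2, D=3, E=2, F=4, G=4) → (A=2, B=3, C=2, D=3, E=2, F=4, G=1)
step 2: fire t4:  (A=2, B=3, C=2, D=3, E=2, F=4, G=1) → (A=2, B=3, C=3, D=0, E=0, F=4, G=1)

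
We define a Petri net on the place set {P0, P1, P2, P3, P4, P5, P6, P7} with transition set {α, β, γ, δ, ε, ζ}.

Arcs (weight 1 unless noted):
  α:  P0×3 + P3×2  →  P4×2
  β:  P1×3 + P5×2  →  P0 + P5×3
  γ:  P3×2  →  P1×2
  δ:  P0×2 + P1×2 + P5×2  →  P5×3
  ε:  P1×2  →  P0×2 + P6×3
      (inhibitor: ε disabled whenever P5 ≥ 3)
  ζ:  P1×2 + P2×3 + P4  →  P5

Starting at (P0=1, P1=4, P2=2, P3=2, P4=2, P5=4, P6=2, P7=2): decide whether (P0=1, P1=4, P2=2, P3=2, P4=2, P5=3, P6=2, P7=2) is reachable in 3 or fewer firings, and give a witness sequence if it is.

NO — not reachable within 3 firings

depth 0: 1 marking
depth 1: 3 markings reached so far
depth 2: 4 markings reached so far
depth 3: 6 markings reached so far
target is not among the 6 markings reachable within 3 steps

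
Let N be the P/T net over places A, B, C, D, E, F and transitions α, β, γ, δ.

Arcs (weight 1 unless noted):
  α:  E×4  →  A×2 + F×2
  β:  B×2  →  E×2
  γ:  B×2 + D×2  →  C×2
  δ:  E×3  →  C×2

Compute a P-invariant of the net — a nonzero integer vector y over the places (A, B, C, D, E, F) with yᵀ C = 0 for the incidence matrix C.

Incidence matrix C (rows=places, cols=transitions):
        α    β    γ    δ
    A   2    0    0    0
    B   0   -2   -2    0
    C   0    0    2    2
    D   0    0   -2    0
    E  -4    2    0   -3
    F   2    0    0    0

Candidate y = [4, 2, 3, 1, 2, 0]; check y·C column-wise:
  col α: 4·2 + 2·0 + 3·0 + 1·0 + 2·-4 + 0·2 = 0
  col β: 4·0 + 2·-2 + 3·0 + 1·0 + 2·2 = 0
  col γ: 4·0 + 2·-2 + 3·2 + 1·-2 + 2·0 = 0
  col δ: 4·0 + 2·0 + 3·2 + 1·0 + 2·-3 = 0

y = (A:4, B:2, C:3, D:1, E:2, F:0)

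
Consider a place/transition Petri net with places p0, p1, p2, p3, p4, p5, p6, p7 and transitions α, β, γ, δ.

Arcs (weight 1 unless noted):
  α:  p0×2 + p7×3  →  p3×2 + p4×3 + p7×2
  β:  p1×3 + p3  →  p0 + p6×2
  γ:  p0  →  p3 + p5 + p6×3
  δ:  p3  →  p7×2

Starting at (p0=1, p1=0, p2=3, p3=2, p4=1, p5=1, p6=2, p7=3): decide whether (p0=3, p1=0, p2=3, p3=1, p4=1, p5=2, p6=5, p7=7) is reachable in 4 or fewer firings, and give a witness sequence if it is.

depth 0: 1 marking
depth 1: 3 markings reached so far
depth 2: 5 markings reached so far
depth 3: 6 markings reached so far
depth 4: 7 markings reached so far
target is not among the 7 markings reachable within 4 steps

NO — not reachable within 4 firings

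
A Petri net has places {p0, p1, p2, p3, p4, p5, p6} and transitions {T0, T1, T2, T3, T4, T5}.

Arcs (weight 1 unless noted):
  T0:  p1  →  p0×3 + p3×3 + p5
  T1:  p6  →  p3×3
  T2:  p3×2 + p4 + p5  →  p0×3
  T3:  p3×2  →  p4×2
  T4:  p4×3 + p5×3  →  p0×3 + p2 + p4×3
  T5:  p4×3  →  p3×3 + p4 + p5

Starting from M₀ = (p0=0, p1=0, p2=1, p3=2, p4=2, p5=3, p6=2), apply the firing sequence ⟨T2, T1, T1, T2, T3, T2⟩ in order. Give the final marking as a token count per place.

(p0=9, p1=0, p2=1, p3=0, p4=1, p5=0, p6=0)

step 1: fire T2:  (p0=0, p1=0, p2=1, p3=2, p4=2, p5=3, p6=2) → (p0=3, p1=0, p2=1, p3=0, p4=1, p5=2, p6=2)
step 2: fire T1:  (p0=3, p1=0, p2=1, p3=0, p4=1, p5=2, p6=2) → (p0=3, p1=0, p2=1, p3=3, p4=1, p5=2, p6=1)
step 3: fire T1:  (p0=3, p1=0, p2=1, p3=3, p4=1, p5=2, p6=1) → (p0=3, p1=0, p2=1, p3=6, p4=1, p5=2, p6=0)
step 4: fire T2:  (p0=3, p1=0, p2=1, p3=6, p4=1, p5=2, p6=0) → (p0=6, p1=0, p2=1, p3=4, p4=0, p5=1, p6=0)
step 5: fire T3:  (p0=6, p1=0, p2=1, p3=4, p4=0, p5=1, p6=0) → (p0=6, p1=0, p2=1, p3=2, p4=2, p5=1, p6=0)
step 6: fire T2:  (p0=6, p1=0, p2=1, p3=2, p4=2, p5=1, p6=0) → (p0=9, p1=0, p2=1, p3=0, p4=1, p5=0, p6=0)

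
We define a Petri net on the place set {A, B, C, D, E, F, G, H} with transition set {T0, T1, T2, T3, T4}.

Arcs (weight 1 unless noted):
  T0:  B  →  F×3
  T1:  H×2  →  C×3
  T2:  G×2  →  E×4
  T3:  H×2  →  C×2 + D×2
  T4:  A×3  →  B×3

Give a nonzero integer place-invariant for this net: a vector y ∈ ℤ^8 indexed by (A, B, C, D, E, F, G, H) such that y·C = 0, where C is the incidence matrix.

Incidence matrix C (rows=places, cols=transitions):
       T0   T1   T2   T3   T4
    A   0    0    0    0   -3
    B  -1    0    0    0    3
    C   0    3    0    2    0
    D   0    0    0    2    0
    E   0    0    4    0    0
    F   3    0    0    0    0
    G   0    0   -2    0    0
    H   0   -2    0   -2    0

Candidate y = [3, 3, 0, 0, 0, 1, 0, 0]; check y·C column-wise:
  col T0: 3·0 + 3·-1 + 1·3 = 0
  col T1: 3·0 + 3·0 + 0·3 + 1·0 + 0·-2 = 0
  col T2: 3·0 + 3·0 + 0·4 + 1·0 + 0·-2 = 0
  col T3: 3·0 + 3·0 + 0·2 + 0·2 + 1·0 + 0·-2 = 0
  col T4: 3·-3 + 3·3 + 1·0 = 0

y = (A:3, B:3, C:0, D:0, E:0, F:1, G:0, H:0)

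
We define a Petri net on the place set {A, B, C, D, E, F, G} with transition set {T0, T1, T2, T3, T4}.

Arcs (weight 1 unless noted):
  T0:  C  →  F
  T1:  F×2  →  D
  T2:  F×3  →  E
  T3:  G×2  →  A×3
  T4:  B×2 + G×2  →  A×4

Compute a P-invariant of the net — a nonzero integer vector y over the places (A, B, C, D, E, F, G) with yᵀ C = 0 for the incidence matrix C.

Incidence matrix C (rows=places, cols=transitions):
       T0   T1   T2   T3   T4
    A   0    0    0    3    4
    B   0    0    0    0   -2
    C  -1    0    0    0    0
    D   0    1    0    0    0
    E   0    0    1    0    0
    F   1   -2   -3    0    0
    G   0    0    0   -2   -2

Candidate y = [0, 0, 1, 2, 3, 1, 0]; check y·C column-wise:
  col T0: 1·-1 + 2·0 + 3·0 + 1·1 = 0
  col T1: 1·0 + 2·1 + 3·0 + 1·-2 = 0
  col T2: 1·0 + 2·0 + 3·1 + 1·-3 = 0
  col T3: 0·3 + 1·0 + 2·0 + 3·0 + 1·0 + 0·-2 = 0
  col T4: 0·4 + 0·-2 + 1·0 + 2·0 + 3·0 + 1·0 + 0·-2 = 0

y = (A:0, B:0, C:1, D:2, E:3, F:1, G:0)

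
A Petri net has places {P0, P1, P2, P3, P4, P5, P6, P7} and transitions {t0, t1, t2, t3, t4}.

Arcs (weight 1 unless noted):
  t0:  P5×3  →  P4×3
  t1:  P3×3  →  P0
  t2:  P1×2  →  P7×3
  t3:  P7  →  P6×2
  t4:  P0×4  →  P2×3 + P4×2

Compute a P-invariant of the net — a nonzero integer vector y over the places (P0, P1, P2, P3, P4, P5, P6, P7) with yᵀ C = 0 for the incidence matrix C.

y = (P0:3, P1:0, P2:4, P3:1, P4:0, P5:0, P6:0, P7:0)

Incidence matrix C (rows=places, cols=transitions):
       t0   t1   t2   t3   t4
   P0   0    1    0    0   -4
   P1   0    0   -2    0    0
   P2   0    0    0    0    3
   P3   0   -3    0    0    0
   P4   3    0    0    0    2
   P5  -3    0    0    0    0
   P6   0    0    0    2    0
   P7   0    0    3   -1    0

Candidate y = [3, 0, 4, 1, 0, 0, 0, 0]; check y·C column-wise:
  col t0: 3·0 + 4·0 + 1·0 + 0·3 + 0·-3 = 0
  col t1: 3·1 + 4·0 + 1·-3 = 0
  col t2: 3·0 + 0·-2 + 4·0 + 1·0 + 0·3 = 0
  col t3: 3·0 + 4·0 + 1·0 + 0·2 + 0·-1 = 0
  col t4: 3·-4 + 4·3 + 1·0 + 0·2 = 0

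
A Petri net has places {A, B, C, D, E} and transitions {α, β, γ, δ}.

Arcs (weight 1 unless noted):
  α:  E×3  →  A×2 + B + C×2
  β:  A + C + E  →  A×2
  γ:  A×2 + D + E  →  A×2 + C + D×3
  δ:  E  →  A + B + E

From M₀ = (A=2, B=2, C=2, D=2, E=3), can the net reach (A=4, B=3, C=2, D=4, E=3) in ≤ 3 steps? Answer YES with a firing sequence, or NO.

NO — not reachable within 3 firings

depth 0: 1 marking
depth 1: 5 markings reached so far
depth 2: 12 markings reached so far
depth 3: 22 markings reached so far
target is not among the 22 markings reachable within 3 steps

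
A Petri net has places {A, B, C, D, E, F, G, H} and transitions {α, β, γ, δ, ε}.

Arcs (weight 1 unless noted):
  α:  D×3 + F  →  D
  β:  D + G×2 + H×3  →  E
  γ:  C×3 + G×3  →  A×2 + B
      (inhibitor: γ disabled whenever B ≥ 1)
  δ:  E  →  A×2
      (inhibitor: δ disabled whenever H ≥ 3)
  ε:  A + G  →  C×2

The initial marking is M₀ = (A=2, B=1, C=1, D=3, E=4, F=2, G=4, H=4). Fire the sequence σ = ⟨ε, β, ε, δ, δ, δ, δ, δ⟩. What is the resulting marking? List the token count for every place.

(A=10, B=1, C=5, D=2, E=0, F=2, G=0, H=1)

step 1: fire ε:  (A=2, B=1, C=1, D=3, E=4, F=2, G=4, H=4) → (A=1, B=1, C=3, D=3, E=4, F=2, G=3, H=4)
step 2: fire β:  (A=1, B=1, C=3, D=3, E=4, F=2, G=3, H=4) → (A=1, B=1, C=3, D=2, E=5, F=2, G=1, H=1)
step 3: fire ε:  (A=1, B=1, C=3, D=2, E=5, F=2, G=1, H=1) → (A=0, B=1, C=5, D=2, E=5, F=2, G=0, H=1)
step 4: fire δ:  (A=0, B=1, C=5, D=2, E=5, F=2, G=0, H=1) → (A=2, B=1, C=5, D=2, E=4, F=2, G=0, H=1)
step 5: fire δ:  (A=2, B=1, C=5, D=2, E=4, F=2, G=0, H=1) → (A=4, B=1, C=5, D=2, E=3, F=2, G=0, H=1)
step 6: fire δ:  (A=4, B=1, C=5, D=2, E=3, F=2, G=0, H=1) → (A=6, B=1, C=5, D=2, E=2, F=2, G=0, H=1)
step 7: fire δ:  (A=6, B=1, C=5, D=2, E=2, F=2, G=0, H=1) → (A=8, B=1, C=5, D=2, E=1, F=2, G=0, H=1)
step 8: fire δ:  (A=8, B=1, C=5, D=2, E=1, F=2, G=0, H=1) → (A=10, B=1, C=5, D=2, E=0, F=2, G=0, H=1)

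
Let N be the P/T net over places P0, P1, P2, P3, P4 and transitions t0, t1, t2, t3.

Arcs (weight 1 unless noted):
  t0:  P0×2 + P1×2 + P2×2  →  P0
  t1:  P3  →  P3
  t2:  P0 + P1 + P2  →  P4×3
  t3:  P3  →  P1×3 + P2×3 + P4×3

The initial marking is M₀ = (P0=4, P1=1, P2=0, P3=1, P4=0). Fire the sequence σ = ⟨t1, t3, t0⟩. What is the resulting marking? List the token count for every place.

step 1: fire t1:  (P0=4, P1=1, P2=0, P3=1, P4=0) → (P0=4, P1=1, P2=0, P3=1, P4=0)
step 2: fire t3:  (P0=4, P1=1, P2=0, P3=1, P4=0) → (P0=4, P1=4, P2=3, P3=0, P4=3)
step 3: fire t0:  (P0=4, P1=4, P2=3, P3=0, P4=3) → (P0=3, P1=2, P2=1, P3=0, P4=3)

(P0=3, P1=2, P2=1, P3=0, P4=3)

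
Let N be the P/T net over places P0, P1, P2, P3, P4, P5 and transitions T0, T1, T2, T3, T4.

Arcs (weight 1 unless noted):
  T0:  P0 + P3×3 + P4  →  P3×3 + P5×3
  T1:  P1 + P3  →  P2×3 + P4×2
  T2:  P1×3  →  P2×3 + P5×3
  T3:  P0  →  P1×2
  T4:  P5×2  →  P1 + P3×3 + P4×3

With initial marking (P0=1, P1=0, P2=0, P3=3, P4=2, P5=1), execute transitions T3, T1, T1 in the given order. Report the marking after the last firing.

step 1: fire T3:  (P0=1, P1=0, P2=0, P3=3, P4=2, P5=1) → (P0=0, P1=2, P2=0, P3=3, P4=2, P5=1)
step 2: fire T1:  (P0=0, P1=2, P2=0, P3=3, P4=2, P5=1) → (P0=0, P1=1, P2=3, P3=2, P4=4, P5=1)
step 3: fire T1:  (P0=0, P1=1, P2=3, P3=2, P4=4, P5=1) → (P0=0, P1=0, P2=6, P3=1, P4=6, P5=1)

(P0=0, P1=0, P2=6, P3=1, P4=6, P5=1)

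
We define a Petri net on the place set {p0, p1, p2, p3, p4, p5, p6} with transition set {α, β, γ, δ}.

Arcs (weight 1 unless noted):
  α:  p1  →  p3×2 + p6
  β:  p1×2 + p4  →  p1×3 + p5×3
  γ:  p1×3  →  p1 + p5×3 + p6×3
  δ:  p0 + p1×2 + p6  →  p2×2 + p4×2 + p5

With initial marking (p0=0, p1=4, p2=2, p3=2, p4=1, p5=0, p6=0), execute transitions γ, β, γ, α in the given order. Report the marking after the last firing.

(p0=0, p1=0, p2=2, p3=4, p4=0, p5=9, p6=7)

step 1: fire γ:  (p0=0, p1=4, p2=2, p3=2, p4=1, p5=0, p6=0) → (p0=0, p1=2, p2=2, p3=2, p4=1, p5=3, p6=3)
step 2: fire β:  (p0=0, p1=2, p2=2, p3=2, p4=1, p5=3, p6=3) → (p0=0, p1=3, p2=2, p3=2, p4=0, p5=6, p6=3)
step 3: fire γ:  (p0=0, p1=3, p2=2, p3=2, p4=0, p5=6, p6=3) → (p0=0, p1=1, p2=2, p3=2, p4=0, p5=9, p6=6)
step 4: fire α:  (p0=0, p1=1, p2=2, p3=2, p4=0, p5=9, p6=6) → (p0=0, p1=0, p2=2, p3=4, p4=0, p5=9, p6=7)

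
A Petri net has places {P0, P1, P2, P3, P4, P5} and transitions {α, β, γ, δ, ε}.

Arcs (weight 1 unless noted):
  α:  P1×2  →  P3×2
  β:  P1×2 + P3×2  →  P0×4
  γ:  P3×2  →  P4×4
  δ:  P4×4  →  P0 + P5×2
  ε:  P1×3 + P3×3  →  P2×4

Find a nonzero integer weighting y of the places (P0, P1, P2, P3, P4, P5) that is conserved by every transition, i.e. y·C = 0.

y = (P0:2, P1:2, P2:3, P3:2, P4:1, P5:1)

Incidence matrix C (rows=places, cols=transitions):
        α    β    γ    δ    ε
   P0   0    4    0    1    0
   P1  -2   -2    0    0   -3
   P2   0    0    0    0    4
   P3   2   -2   -2    0   -3
   P4   0    0    4   -4    0
   P5   0    0    0    2    0

Candidate y = [2, 2, 3, 2, 1, 1]; check y·C column-wise:
  col α: 2·0 + 2·-2 + 3·0 + 2·2 + 1·0 + 1·0 = 0
  col β: 2·4 + 2·-2 + 3·0 + 2·-2 + 1·0 + 1·0 = 0
  col γ: 2·0 + 2·0 + 3·0 + 2·-2 + 1·4 + 1·0 = 0
  col δ: 2·1 + 2·0 + 3·0 + 2·0 + 1·-4 + 1·2 = 0
  col ε: 2·0 + 2·-3 + 3·4 + 2·-3 + 1·0 + 1·0 = 0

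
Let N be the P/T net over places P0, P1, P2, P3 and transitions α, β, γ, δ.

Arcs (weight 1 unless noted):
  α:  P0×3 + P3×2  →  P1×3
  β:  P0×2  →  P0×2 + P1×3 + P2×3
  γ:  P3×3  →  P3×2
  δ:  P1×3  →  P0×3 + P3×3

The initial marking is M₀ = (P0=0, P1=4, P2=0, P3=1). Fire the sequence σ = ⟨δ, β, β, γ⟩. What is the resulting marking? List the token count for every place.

(P0=3, P1=7, P2=6, P3=3)

step 1: fire δ:  (P0=0, P1=4, P2=0, P3=1) → (P0=3, P1=1, P2=0, P3=4)
step 2: fire β:  (P0=3, P1=1, P2=0, P3=4) → (P0=3, P1=4, P2=3, P3=4)
step 3: fire β:  (P0=3, P1=4, P2=3, P3=4) → (P0=3, P1=7, P2=6, P3=4)
step 4: fire γ:  (P0=3, P1=7, P2=6, P3=4) → (P0=3, P1=7, P2=6, P3=3)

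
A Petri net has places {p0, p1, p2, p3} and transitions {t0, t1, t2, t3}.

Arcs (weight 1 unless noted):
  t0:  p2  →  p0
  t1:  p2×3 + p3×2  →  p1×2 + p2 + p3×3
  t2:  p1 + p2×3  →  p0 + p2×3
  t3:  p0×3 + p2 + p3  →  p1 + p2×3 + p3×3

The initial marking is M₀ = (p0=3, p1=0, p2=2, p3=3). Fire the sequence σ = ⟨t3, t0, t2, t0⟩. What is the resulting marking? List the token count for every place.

step 1: fire t3:  (p0=3, p1=0, p2=2, p3=3) → (p0=0, p1=1, p2=4, p3=5)
step 2: fire t0:  (p0=0, p1=1, p2=4, p3=5) → (p0=1, p1=1, p2=3, p3=5)
step 3: fire t2:  (p0=1, p1=1, p2=3, p3=5) → (p0=2, p1=0, p2=3, p3=5)
step 4: fire t0:  (p0=2, p1=0, p2=3, p3=5) → (p0=3, p1=0, p2=2, p3=5)

(p0=3, p1=0, p2=2, p3=5)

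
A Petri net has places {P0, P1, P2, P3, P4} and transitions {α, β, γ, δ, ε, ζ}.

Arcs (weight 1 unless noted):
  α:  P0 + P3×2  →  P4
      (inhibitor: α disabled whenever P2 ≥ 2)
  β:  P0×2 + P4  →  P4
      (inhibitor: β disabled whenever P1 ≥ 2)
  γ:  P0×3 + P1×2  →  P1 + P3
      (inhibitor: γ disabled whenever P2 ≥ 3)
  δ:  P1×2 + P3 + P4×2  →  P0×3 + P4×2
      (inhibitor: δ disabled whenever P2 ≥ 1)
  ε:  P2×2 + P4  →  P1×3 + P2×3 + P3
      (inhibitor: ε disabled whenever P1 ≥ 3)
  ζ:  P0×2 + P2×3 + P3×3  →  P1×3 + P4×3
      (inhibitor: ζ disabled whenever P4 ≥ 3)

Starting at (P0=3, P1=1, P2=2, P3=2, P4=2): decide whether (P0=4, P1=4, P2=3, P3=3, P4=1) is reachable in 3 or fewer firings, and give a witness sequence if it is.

depth 0: 1 marking
depth 1: 3 markings reached so far
depth 2: 5 markings reached so far
depth 3: 5 markings reached so far
(frontier empty at depth 3; search complete)
target is not among the 5 markings reachable within 3 steps

NO — not reachable within 3 firings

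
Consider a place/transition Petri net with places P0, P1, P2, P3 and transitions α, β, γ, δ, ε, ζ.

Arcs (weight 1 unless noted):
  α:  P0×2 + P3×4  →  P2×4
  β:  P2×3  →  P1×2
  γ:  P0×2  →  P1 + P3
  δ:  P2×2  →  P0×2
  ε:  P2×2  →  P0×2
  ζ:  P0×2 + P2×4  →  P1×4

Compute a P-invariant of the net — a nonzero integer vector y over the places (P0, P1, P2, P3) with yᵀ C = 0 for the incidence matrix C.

y = (P0:2, P1:3, P2:2, P3:1)

Incidence matrix C (rows=places, cols=transitions):
        α    β    γ    δ    ε    ζ
   P0  -2    0   -2    2    2   -2
   P1   0    2    1    0    0    4
   P2   4   -3    0   -2   -2   -4
   P3  -4    0    1    0    0    0

Candidate y = [2, 3, 2, 1]; check y·C column-wise:
  col α: 2·-2 + 3·0 + 2·4 + 1·-4 = 0
  col β: 2·0 + 3·2 + 2·-3 + 1·0 = 0
  col γ: 2·-2 + 3·1 + 2·0 + 1·1 = 0
  col δ: 2·2 + 3·0 + 2·-2 + 1·0 = 0
  col ε: 2·2 + 3·0 + 2·-2 + 1·0 = 0
  col ζ: 2·-2 + 3·4 + 2·-4 + 1·0 = 0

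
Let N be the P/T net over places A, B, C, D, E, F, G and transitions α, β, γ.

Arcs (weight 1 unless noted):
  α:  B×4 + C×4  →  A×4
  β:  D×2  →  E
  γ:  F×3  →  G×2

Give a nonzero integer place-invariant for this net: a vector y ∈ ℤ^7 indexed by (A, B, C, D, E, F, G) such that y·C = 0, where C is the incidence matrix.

Incidence matrix C (rows=places, cols=transitions):
        α    β    γ
    A   4    0    0
    B  -4    0    0
    C  -4    0    0
    D   0   -2    0
    E   0    1    0
    F   0    0   -3
    G   0    0    2

Candidate y = [1, 1, 0, 0, 0, 0, 0]; check y·C column-wise:
  col α: 1·4 + 1·-4 + 0·-4 = 0
  col β: 1·0 + 1·0 + 0·-2 + 0·1 = 0
  col γ: 1·0 + 1·0 + 0·-3 + 0·2 = 0

y = (A:1, B:1, C:0, D:0, E:0, F:0, G:0)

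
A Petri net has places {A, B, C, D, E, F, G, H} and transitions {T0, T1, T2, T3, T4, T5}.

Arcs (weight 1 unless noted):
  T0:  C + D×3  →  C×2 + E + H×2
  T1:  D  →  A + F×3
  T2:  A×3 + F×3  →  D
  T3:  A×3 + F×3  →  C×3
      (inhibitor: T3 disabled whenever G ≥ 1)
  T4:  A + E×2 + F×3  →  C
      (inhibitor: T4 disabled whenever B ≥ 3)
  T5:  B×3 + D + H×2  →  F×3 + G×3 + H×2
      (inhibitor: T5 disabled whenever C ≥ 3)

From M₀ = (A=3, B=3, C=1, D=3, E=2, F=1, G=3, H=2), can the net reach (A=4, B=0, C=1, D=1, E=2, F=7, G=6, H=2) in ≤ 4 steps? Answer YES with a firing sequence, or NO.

YES — reachable via ⟨T1, T5⟩ (2 firings)

step 1: fire T1:  (A=3, B=3, C=1, D=3, E=2, F=1, G=3, H=2) → (A=4, B=3, C=1, D=2, E=2, F=4, G=3, H=2)
step 2: fire T5:  (A=4, B=3, C=1, D=2, E=2, F=4, G=3, H=2) → (A=4, B=0, C=1, D=1, E=2, F=7, G=6, H=2)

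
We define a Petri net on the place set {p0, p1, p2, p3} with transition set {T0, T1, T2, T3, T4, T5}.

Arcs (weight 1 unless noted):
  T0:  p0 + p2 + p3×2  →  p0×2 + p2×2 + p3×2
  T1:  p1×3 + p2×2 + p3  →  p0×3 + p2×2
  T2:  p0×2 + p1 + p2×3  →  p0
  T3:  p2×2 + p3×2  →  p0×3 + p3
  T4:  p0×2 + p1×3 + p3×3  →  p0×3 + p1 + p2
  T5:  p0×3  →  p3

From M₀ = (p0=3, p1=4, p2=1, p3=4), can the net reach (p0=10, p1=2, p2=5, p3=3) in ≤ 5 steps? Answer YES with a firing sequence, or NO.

NO — not reachable within 5 firings

depth 0: 1 marking
depth 1: 4 markings reached so far
depth 2: 10 markings reached so far
depth 3: 23 markings reached so far
depth 4: 43 markings reached so far
depth 5: 68 markings reached so far
target is not among the 68 markings reachable within 5 steps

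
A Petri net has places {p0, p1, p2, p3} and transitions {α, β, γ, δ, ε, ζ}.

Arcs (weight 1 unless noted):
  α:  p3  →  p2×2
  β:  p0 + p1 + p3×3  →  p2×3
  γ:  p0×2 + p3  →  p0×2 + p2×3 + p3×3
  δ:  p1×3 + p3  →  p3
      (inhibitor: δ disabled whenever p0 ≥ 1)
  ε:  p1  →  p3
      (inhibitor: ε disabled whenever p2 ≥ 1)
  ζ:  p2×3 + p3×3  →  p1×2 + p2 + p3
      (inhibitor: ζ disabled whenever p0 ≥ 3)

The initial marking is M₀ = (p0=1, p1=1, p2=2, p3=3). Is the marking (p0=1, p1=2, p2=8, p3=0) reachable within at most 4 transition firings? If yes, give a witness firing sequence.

NO — not reachable within 4 firings

depth 0: 1 marking
depth 1: 3 markings reached so far
depth 2: 4 markings reached so far
depth 3: 5 markings reached so far
depth 4: 5 markings reached so far
(frontier empty at depth 4; search complete)
target is not among the 5 markings reachable within 4 steps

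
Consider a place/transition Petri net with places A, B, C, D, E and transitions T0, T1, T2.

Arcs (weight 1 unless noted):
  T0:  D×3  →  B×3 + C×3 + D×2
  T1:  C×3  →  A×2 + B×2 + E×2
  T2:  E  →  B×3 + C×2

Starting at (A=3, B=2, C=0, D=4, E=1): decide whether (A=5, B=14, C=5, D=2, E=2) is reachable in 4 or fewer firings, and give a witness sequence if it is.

NO — not reachable within 4 firings

depth 0: 1 marking
depth 1: 3 markings reached so far
depth 2: 6 markings reached so far
depth 3: 9 markings reached so far
depth 4: 12 markings reached so far
target is not among the 12 markings reachable within 4 steps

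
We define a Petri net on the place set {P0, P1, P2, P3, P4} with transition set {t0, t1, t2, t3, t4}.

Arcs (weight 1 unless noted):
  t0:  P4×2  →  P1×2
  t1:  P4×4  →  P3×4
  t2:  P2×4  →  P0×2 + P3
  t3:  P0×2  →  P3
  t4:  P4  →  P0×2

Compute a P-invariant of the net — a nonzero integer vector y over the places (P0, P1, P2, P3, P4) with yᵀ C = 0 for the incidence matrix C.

y = (P0:1, P1:2, P2:1, P3:2, P4:2)

Incidence matrix C (rows=places, cols=transitions):
       t0   t1   t2   t3   t4
   P0   0    0    2   -2    2
   P1   2    0    0    0    0
   P2   0    0   -4    0    0
   P3   0    4    1    1    0
   P4  -2   -4    0    0   -1

Candidate y = [1, 2, 1, 2, 2]; check y·C column-wise:
  col t0: 1·0 + 2·2 + 1·0 + 2·0 + 2·-2 = 0
  col t1: 1·0 + 2·0 + 1·0 + 2·4 + 2·-4 = 0
  col t2: 1·2 + 2·0 + 1·-4 + 2·1 + 2·0 = 0
  col t3: 1·-2 + 2·0 + 1·0 + 2·1 + 2·0 = 0
  col t4: 1·2 + 2·0 + 1·0 + 2·0 + 2·-1 = 0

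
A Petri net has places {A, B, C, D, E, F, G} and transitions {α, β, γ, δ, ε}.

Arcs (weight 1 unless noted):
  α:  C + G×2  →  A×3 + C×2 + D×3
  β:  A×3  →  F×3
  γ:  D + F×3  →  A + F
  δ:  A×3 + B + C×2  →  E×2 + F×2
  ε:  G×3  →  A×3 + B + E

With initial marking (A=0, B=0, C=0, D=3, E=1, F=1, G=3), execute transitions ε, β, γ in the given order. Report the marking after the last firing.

(A=1, B=1, C=0, D=2, E=2, F=2, G=0)

step 1: fire ε:  (A=0, B=0, C=0, D=3, E=1, F=1, G=3) → (A=3, B=1, C=0, D=3, E=2, F=1, G=0)
step 2: fire β:  (A=3, B=1, C=0, D=3, E=2, F=1, G=0) → (A=0, B=1, C=0, D=3, E=2, F=4, G=0)
step 3: fire γ:  (A=0, B=1, C=0, D=3, E=2, F=4, G=0) → (A=1, B=1, C=0, D=2, E=2, F=2, G=0)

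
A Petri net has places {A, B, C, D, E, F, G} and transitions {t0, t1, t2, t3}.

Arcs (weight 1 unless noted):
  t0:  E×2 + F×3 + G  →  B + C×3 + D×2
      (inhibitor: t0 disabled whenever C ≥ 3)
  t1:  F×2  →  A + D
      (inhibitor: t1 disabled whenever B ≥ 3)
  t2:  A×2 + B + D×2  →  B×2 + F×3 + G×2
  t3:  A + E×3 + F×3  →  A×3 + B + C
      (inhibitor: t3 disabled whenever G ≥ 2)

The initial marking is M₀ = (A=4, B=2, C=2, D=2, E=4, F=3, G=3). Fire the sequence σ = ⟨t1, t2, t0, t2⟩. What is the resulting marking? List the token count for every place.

step 1: fire t1:  (A=4, B=2, C=2, D=2, E=4, F=3, G=3) → (A=5, B=2, C=2, D=3, E=4, F=1, G=3)
step 2: fire t2:  (A=5, B=2, C=2, D=3, E=4, F=1, G=3) → (A=3, B=3, C=2, D=1, E=4, F=4, G=5)
step 3: fire t0:  (A=3, B=3, C=2, D=1, E=4, F=4, G=5) → (A=3, B=4, C=5, D=3, E=2, F=1, G=4)
step 4: fire t2:  (A=3, B=4, C=5, D=3, E=2, F=1, G=4) → (A=1, B=5, C=5, D=1, E=2, F=4, G=6)

(A=1, B=5, C=5, D=1, E=2, F=4, G=6)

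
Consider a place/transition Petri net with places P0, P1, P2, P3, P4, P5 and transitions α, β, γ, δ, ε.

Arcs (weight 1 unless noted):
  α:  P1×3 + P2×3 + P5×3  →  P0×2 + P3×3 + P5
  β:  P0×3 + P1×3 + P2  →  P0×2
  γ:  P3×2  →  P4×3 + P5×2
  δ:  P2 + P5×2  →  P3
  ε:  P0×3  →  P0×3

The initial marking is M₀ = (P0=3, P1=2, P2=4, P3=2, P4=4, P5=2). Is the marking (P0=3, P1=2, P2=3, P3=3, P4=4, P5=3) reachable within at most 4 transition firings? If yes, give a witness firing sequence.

NO — not reachable within 4 firings

depth 0: 1 marking
depth 1: 3 markings reached so far
depth 2: 4 markings reached so far
depth 3: 5 markings reached so far
depth 4: 6 markings reached so far
target is not among the 6 markings reachable within 4 steps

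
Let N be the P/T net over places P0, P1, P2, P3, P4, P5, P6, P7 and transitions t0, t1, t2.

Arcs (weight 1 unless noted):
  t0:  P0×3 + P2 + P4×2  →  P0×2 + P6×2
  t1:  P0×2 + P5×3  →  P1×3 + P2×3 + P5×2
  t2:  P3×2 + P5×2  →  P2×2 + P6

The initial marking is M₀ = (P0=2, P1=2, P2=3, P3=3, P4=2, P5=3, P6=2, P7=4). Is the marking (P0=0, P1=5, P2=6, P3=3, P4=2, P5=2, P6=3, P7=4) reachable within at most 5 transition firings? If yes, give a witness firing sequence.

depth 0: 1 marking
depth 1: 3 markings reached so far
depth 2: 4 markings reached so far
depth 3: 4 markings reached so far
(frontier empty at depth 3; search complete)
target is not among the 4 markings reachable within 5 steps

NO — not reachable within 5 firings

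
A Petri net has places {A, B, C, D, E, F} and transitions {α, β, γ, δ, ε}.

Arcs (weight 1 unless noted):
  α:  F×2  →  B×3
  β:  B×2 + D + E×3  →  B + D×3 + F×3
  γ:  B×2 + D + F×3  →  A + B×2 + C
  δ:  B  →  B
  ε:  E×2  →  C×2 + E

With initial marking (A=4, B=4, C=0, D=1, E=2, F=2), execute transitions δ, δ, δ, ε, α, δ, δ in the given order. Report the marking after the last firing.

step 1: fire δ:  (A=4, B=4, C=0, D=1, E=2, F=2) → (A=4, B=4, C=0, D=1, E=2, F=2)
step 2: fire δ:  (A=4, B=4, C=0, D=1, E=2, F=2) → (A=4, B=4, C=0, D=1, E=2, F=2)
step 3: fire δ:  (A=4, B=4, C=0, D=1, E=2, F=2) → (A=4, B=4, C=0, D=1, E=2, F=2)
step 4: fire ε:  (A=4, B=4, C=0, D=1, E=2, F=2) → (A=4, B=4, C=2, D=1, E=1, F=2)
step 5: fire α:  (A=4, B=4, C=2, D=1, E=1, F=2) → (A=4, B=7, C=2, D=1, E=1, F=0)
step 6: fire δ:  (A=4, B=7, C=2, D=1, E=1, F=0) → (A=4, B=7, C=2, D=1, E=1, F=0)
step 7: fire δ:  (A=4, B=7, C=2, D=1, E=1, F=0) → (A=4, B=7, C=2, D=1, E=1, F=0)

(A=4, B=7, C=2, D=1, E=1, F=0)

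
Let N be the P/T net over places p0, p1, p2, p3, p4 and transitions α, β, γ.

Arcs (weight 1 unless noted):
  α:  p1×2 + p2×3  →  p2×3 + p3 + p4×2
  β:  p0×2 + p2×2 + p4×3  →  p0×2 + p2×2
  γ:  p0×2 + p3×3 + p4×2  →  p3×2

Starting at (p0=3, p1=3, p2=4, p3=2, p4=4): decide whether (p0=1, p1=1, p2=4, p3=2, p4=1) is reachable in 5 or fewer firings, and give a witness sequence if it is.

YES — reachable via ⟨α, β, γ⟩ (3 firings)

step 1: fire α:  (p0=3, p1=3, p2=4, p3=2, p4=4) → (p0=3, p1=1, p2=4, p3=3, p4=6)
step 2: fire β:  (p0=3, p1=1, p2=4, p3=3, p4=6) → (p0=3, p1=1, p2=4, p3=3, p4=3)
step 3: fire γ:  (p0=3, p1=1, p2=4, p3=3, p4=3) → (p0=1, p1=1, p2=4, p3=2, p4=1)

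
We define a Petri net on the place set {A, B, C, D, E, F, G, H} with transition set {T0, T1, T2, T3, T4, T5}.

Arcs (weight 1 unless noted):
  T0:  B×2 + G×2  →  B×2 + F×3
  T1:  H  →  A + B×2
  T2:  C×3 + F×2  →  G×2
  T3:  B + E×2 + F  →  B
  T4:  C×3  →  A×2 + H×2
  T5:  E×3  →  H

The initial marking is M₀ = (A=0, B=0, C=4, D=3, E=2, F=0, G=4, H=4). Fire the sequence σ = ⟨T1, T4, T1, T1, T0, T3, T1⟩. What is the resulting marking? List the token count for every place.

step 1: fire T1:  (A=0, B=0, C=4, D=3, E=2, F=0, G=4, H=4) → (A=1, B=2, C=4, D=3, E=2, F=0, G=4, H=3)
step 2: fire T4:  (A=1, B=2, C=4, D=3, E=2, F=0, G=4, H=3) → (A=3, B=2, C=1, D=3, E=2, F=0, G=4, H=5)
step 3: fire T1:  (A=3, B=2, C=1, D=3, E=2, F=0, G=4, H=5) → (A=4, B=4, C=1, D=3, E=2, F=0, G=4, H=4)
step 4: fire T1:  (A=4, B=4, C=1, D=3, E=2, F=0, G=4, H=4) → (A=5, B=6, C=1, D=3, E=2, F=0, G=4, H=3)
step 5: fire T0:  (A=5, B=6, C=1, D=3, E=2, F=0, G=4, H=3) → (A=5, B=6, C=1, D=3, E=2, F=3, G=2, H=3)
step 6: fire T3:  (A=5, B=6, C=1, D=3, E=2, F=3, G=2, H=3) → (A=5, B=6, C=1, D=3, E=0, F=2, G=2, H=3)
step 7: fire T1:  (A=5, B=6, C=1, D=3, E=0, F=2, G=2, H=3) → (A=6, B=8, C=1, D=3, E=0, F=2, G=2, H=2)

(A=6, B=8, C=1, D=3, E=0, F=2, G=2, H=2)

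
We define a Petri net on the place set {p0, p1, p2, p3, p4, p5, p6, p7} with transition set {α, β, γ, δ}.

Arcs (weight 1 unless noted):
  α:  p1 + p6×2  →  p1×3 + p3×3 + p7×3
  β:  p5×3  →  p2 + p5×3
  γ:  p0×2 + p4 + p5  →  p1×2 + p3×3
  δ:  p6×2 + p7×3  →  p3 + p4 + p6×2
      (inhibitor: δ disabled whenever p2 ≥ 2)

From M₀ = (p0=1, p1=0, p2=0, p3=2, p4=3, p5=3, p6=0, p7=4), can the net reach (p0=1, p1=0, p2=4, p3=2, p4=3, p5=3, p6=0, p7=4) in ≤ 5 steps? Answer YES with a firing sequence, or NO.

step 1: fire β:  (p0=1, p1=0, p2=0, p3=2, p4=3, p5=3, p6=0, p7=4) → (p0=1, p1=0, p2=1, p3=2, p4=3, p5=3, p6=0, p7=4)
step 2: fire β:  (p0=1, p1=0, p2=1, p3=2, p4=3, p5=3, p6=0, p7=4) → (p0=1, p1=0, p2=2, p3=2, p4=3, p5=3, p6=0, p7=4)
step 3: fire β:  (p0=1, p1=0, p2=2, p3=2, p4=3, p5=3, p6=0, p7=4) → (p0=1, p1=0, p2=3, p3=2, p4=3, p5=3, p6=0, p7=4)
step 4: fire β:  (p0=1, p1=0, p2=3, p3=2, p4=3, p5=3, p6=0, p7=4) → (p0=1, p1=0, p2=4, p3=2, p4=3, p5=3, p6=0, p7=4)

YES — reachable via ⟨β, β, β, β⟩ (4 firings)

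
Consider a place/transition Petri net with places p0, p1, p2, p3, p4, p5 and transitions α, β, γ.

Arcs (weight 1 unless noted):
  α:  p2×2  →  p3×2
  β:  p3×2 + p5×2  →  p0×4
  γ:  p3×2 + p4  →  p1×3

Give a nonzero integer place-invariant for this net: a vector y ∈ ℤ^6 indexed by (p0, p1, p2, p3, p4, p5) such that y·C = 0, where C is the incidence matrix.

Incidence matrix C (rows=places, cols=transitions):
        α    β    γ
   p0   0    4    0
   p1   0    0    3
   p2  -2    0    0
   p3   2   -2   -2
   p4   0    0   -1
   p5   0   -2    0

Candidate y = [3, 4, 6, 6, 0, 0]; check y·C column-wise:
  col α: 3·0 + 4·0 + 6·-2 + 6·2 = 0
  col β: 3·4 + 4·0 + 6·0 + 6·-2 + 0·-2 = 0
  col γ: 3·0 + 4·3 + 6·0 + 6·-2 + 0·-1 = 0

y = (p0:3, p1:4, p2:6, p3:6, p4:0, p5:0)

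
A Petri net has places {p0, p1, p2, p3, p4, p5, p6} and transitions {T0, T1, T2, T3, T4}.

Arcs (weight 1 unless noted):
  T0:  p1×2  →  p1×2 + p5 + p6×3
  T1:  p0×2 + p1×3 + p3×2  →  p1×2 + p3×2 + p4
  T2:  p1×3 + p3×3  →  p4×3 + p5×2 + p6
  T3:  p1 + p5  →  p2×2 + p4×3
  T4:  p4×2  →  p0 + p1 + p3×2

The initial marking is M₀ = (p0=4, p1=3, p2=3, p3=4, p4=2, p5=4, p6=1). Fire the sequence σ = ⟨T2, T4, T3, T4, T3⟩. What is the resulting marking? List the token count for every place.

step 1: fire T2:  (p0=4, p1=3, p2=3, p3=4, p4=2, p5=4, p6=1) → (p0=4, p1=0, p2=3, p3=1, p4=5, p5=6, p6=2)
step 2: fire T4:  (p0=4, p1=0, p2=3, p3=1, p4=5, p5=6, p6=2) → (p0=5, p1=1, p2=3, p3=3, p4=3, p5=6, p6=2)
step 3: fire T3:  (p0=5, p1=1, p2=3, p3=3, p4=3, p5=6, p6=2) → (p0=5, p1=0, p2=5, p3=3, p4=6, p5=5, p6=2)
step 4: fire T4:  (p0=5, p1=0, p2=5, p3=3, p4=6, p5=5, p6=2) → (p0=6, p1=1, p2=5, p3=5, p4=4, p5=5, p6=2)
step 5: fire T3:  (p0=6, p1=1, p2=5, p3=5, p4=4, p5=5, p6=2) → (p0=6, p1=0, p2=7, p3=5, p4=7, p5=4, p6=2)

(p0=6, p1=0, p2=7, p3=5, p4=7, p5=4, p6=2)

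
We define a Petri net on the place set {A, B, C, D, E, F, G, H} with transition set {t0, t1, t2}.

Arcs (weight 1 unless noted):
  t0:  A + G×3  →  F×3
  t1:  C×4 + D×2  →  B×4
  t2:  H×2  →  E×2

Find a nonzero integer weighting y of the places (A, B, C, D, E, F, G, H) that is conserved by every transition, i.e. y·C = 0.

Incidence matrix C (rows=places, cols=transitions):
       t0   t1   t2
    A  -1    0    0
    B   0    4    0
    C   0   -4    0
    D   0   -2    0
    E   0    0    2
    F   3    0    0
    G  -3    0    0
    H   0    0   -2

Candidate y = [0, 1, 1, 0, 0, 0, 0, 0]; check y·C column-wise:
  col t0: 0·-1 + 1·0 + 1·0 + 0·3 + 0·-3 = 0
  col t1: 1·4 + 1·-4 + 0·-2 = 0
  col t2: 1·0 + 1·0 + 0·2 + 0·-2 = 0

y = (A:0, B:1, C:1, D:0, E:0, F:0, G:0, H:0)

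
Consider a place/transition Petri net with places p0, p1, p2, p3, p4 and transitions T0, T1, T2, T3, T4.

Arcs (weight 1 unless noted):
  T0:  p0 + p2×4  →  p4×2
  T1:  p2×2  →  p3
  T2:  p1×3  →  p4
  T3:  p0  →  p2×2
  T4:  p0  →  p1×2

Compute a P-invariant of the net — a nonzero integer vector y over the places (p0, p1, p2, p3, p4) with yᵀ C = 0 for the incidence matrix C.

Incidence matrix C (rows=places, cols=transitions):
       T0   T1   T2   T3   T4
   p0  -1    0    0   -1   -1
   p1   0    0   -3    0    2
   p2  -4   -2    0    2    0
   p3   0    1    0    0    0
   p4   2    0    1    0    0

Candidate y = [2, 1, 1, 2, 3]; check y·C column-wise:
  col T0: 2·-1 + 1·0 + 1·-4 + 2·0 + 3·2 = 0
  col T1: 2·0 + 1·0 + 1·-2 + 2·1 + 3·0 = 0
  col T2: 2·0 + 1·-3 + 1·0 + 2·0 + 3·1 = 0
  col T3: 2·-1 + 1·0 + 1·2 + 2·0 + 3·0 = 0
  col T4: 2·-1 + 1·2 + 1·0 + 2·0 + 3·0 = 0

y = (p0:2, p1:1, p2:1, p3:2, p4:3)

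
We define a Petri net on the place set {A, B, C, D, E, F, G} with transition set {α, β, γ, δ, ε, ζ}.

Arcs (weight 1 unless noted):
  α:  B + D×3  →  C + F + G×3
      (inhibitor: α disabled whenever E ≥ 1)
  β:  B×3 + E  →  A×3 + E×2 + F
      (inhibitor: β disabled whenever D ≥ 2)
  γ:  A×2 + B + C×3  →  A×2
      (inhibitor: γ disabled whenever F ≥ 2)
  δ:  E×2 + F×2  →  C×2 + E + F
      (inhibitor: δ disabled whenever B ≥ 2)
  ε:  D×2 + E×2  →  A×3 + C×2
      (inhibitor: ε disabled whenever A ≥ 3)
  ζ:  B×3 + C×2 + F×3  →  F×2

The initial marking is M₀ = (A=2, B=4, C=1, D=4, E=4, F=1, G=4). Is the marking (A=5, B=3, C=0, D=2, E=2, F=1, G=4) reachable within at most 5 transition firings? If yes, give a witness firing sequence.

YES — reachable via ⟨ε, γ⟩ (2 firings)

step 1: fire ε:  (A=2, B=4, C=1, D=4, E=4, F=1, G=4) → (A=5, B=4, C=3, D=2, E=2, F=1, G=4)
step 2: fire γ:  (A=5, B=4, C=3, D=2, E=2, F=1, G=4) → (A=5, B=3, C=0, D=2, E=2, F=1, G=4)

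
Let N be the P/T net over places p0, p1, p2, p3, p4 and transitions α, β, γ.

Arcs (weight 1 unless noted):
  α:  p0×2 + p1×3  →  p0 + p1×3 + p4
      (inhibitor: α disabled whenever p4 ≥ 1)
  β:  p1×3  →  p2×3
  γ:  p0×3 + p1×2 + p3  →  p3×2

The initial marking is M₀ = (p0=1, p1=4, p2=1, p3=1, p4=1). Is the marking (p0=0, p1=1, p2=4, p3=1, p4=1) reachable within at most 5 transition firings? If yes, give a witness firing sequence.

depth 0: 1 marking
depth 1: 2 markings reached so far
depth 2: 2 markings reached so far
(frontier empty at depth 2; search complete)
target is not among the 2 markings reachable within 5 steps

NO — not reachable within 5 firings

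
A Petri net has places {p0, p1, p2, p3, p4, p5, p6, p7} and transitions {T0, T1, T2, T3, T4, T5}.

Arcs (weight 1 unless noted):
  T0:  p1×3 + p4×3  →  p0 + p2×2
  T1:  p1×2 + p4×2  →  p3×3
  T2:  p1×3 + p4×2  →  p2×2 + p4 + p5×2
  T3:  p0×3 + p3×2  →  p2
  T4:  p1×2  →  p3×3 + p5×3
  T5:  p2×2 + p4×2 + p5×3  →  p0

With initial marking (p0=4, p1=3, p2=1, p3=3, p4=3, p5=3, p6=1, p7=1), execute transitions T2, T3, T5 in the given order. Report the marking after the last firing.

(p0=2, p1=0, p2=2, p3=1, p4=0, p5=2, p6=1, p7=1)

step 1: fire T2:  (p0=4, p1=3, p2=1, p3=3, p4=3, p5=3, p6=1, p7=1) → (p0=4, p1=0, p2=3, p3=3, p4=2, p5=5, p6=1, p7=1)
step 2: fire T3:  (p0=4, p1=0, p2=3, p3=3, p4=2, p5=5, p6=1, p7=1) → (p0=1, p1=0, p2=4, p3=1, p4=2, p5=5, p6=1, p7=1)
step 3: fire T5:  (p0=1, p1=0, p2=4, p3=1, p4=2, p5=5, p6=1, p7=1) → (p0=2, p1=0, p2=2, p3=1, p4=0, p5=2, p6=1, p7=1)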